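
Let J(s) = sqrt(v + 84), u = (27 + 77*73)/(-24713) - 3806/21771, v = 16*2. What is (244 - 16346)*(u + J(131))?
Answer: 3494460645172/538026723 - 32204*sqrt(29) ≈ -1.6693e+5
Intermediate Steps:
v = 32
u = -217020286/538026723 (u = (27 + 5621)*(-1/24713) - 3806*1/21771 = 5648*(-1/24713) - 3806/21771 = -5648/24713 - 3806/21771 = -217020286/538026723 ≈ -0.40336)
J(s) = 2*sqrt(29) (J(s) = sqrt(32 + 84) = sqrt(116) = 2*sqrt(29))
(244 - 16346)*(u + J(131)) = (244 - 16346)*(-217020286/538026723 + 2*sqrt(29)) = -16102*(-217020286/538026723 + 2*sqrt(29)) = 3494460645172/538026723 - 32204*sqrt(29)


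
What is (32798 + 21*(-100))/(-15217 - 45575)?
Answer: -15349/30396 ≈ -0.50497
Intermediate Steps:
(32798 + 21*(-100))/(-15217 - 45575) = (32798 - 2100)/(-60792) = 30698*(-1/60792) = -15349/30396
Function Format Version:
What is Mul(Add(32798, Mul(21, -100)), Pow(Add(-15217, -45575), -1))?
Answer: Rational(-15349, 30396) ≈ -0.50497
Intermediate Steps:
Mul(Add(32798, Mul(21, -100)), Pow(Add(-15217, -45575), -1)) = Mul(Add(32798, -2100), Pow(-60792, -1)) = Mul(30698, Rational(-1, 60792)) = Rational(-15349, 30396)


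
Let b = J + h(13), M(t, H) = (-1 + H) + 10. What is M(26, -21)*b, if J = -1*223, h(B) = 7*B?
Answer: 1584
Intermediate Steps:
M(t, H) = 9 + H
J = -223
b = -132 (b = -223 + 7*13 = -223 + 91 = -132)
M(26, -21)*b = (9 - 21)*(-132) = -12*(-132) = 1584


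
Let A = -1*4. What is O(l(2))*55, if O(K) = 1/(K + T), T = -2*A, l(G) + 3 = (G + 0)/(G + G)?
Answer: 10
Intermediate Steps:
l(G) = -5/2 (l(G) = -3 + (G + 0)/(G + G) = -3 + G/((2*G)) = -3 + G*(1/(2*G)) = -3 + 1/2 = -5/2)
A = -4
T = 8 (T = -2*(-4) = 8)
O(K) = 1/(8 + K) (O(K) = 1/(K + 8) = 1/(8 + K))
O(l(2))*55 = 55/(8 - 5/2) = 55/(11/2) = (2/11)*55 = 10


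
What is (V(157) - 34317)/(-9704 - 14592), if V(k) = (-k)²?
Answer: 2417/6074 ≈ 0.39793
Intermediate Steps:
V(k) = k²
(V(157) - 34317)/(-9704 - 14592) = (157² - 34317)/(-9704 - 14592) = (24649 - 34317)/(-24296) = -9668*(-1/24296) = 2417/6074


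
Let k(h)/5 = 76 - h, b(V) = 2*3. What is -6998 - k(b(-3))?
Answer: -7348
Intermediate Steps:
b(V) = 6
k(h) = 380 - 5*h (k(h) = 5*(76 - h) = 380 - 5*h)
-6998 - k(b(-3)) = -6998 - (380 - 5*6) = -6998 - (380 - 30) = -6998 - 1*350 = -6998 - 350 = -7348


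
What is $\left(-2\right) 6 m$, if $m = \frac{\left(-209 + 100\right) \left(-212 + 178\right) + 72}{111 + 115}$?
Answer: $- \frac{22668}{113} \approx -200.6$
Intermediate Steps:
$m = \frac{1889}{113}$ ($m = \frac{\left(-109\right) \left(-34\right) + 72}{226} = \left(3706 + 72\right) \frac{1}{226} = 3778 \cdot \frac{1}{226} = \frac{1889}{113} \approx 16.717$)
$\left(-2\right) 6 m = \left(-2\right) 6 \cdot \frac{1889}{113} = \left(-12\right) \frac{1889}{113} = - \frac{22668}{113}$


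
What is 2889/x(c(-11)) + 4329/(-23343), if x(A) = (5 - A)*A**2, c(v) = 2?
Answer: 7487331/31124 ≈ 240.56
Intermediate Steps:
x(A) = A**2*(5 - A)
2889/x(c(-11)) + 4329/(-23343) = 2889/((2**2*(5 - 1*2))) + 4329/(-23343) = 2889/((4*(5 - 2))) + 4329*(-1/23343) = 2889/((4*3)) - 1443/7781 = 2889/12 - 1443/7781 = 2889*(1/12) - 1443/7781 = 963/4 - 1443/7781 = 7487331/31124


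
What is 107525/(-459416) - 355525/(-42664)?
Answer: 9921651675/1225032764 ≈ 8.0991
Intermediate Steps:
107525/(-459416) - 355525/(-42664) = 107525*(-1/459416) - 355525*(-1/42664) = -107525/459416 + 355525/42664 = 9921651675/1225032764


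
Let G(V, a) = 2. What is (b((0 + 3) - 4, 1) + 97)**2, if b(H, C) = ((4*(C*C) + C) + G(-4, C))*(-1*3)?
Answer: 5776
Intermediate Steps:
b(H, C) = -6 - 12*C**2 - 3*C (b(H, C) = ((4*(C*C) + C) + 2)*(-1*3) = ((4*C**2 + C) + 2)*(-3) = ((C + 4*C**2) + 2)*(-3) = (2 + C + 4*C**2)*(-3) = -6 - 12*C**2 - 3*C)
(b((0 + 3) - 4, 1) + 97)**2 = ((-6 - 12*1**2 - 3*1) + 97)**2 = ((-6 - 12*1 - 3) + 97)**2 = ((-6 - 12 - 3) + 97)**2 = (-21 + 97)**2 = 76**2 = 5776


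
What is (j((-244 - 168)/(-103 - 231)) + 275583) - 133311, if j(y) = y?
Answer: 23759630/167 ≈ 1.4227e+5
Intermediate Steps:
(j((-244 - 168)/(-103 - 231)) + 275583) - 133311 = ((-244 - 168)/(-103 - 231) + 275583) - 133311 = (-412/(-334) + 275583) - 133311 = (-412*(-1/334) + 275583) - 133311 = (206/167 + 275583) - 133311 = 46022567/167 - 133311 = 23759630/167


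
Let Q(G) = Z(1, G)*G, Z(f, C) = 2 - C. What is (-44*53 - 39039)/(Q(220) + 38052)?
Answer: 41371/9908 ≈ 4.1755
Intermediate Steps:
Q(G) = G*(2 - G) (Q(G) = (2 - G)*G = G*(2 - G))
(-44*53 - 39039)/(Q(220) + 38052) = (-44*53 - 39039)/(220*(2 - 1*220) + 38052) = (-2332 - 39039)/(220*(2 - 220) + 38052) = -41371/(220*(-218) + 38052) = -41371/(-47960 + 38052) = -41371/(-9908) = -41371*(-1/9908) = 41371/9908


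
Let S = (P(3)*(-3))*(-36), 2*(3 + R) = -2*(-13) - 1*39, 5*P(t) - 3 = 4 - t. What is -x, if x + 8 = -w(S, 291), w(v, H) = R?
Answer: -3/2 ≈ -1.5000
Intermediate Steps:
P(t) = 7/5 - t/5 (P(t) = 3/5 + (4 - t)/5 = 3/5 + (4/5 - t/5) = 7/5 - t/5)
R = -19/2 (R = -3 + (-2*(-13) - 1*39)/2 = -3 + (26 - 39)/2 = -3 + (1/2)*(-13) = -3 - 13/2 = -19/2 ≈ -9.5000)
S = 432/5 (S = ((7/5 - 1/5*3)*(-3))*(-36) = ((7/5 - 3/5)*(-3))*(-36) = ((4/5)*(-3))*(-36) = -12/5*(-36) = 432/5 ≈ 86.400)
w(v, H) = -19/2
x = 3/2 (x = -8 - 1*(-19/2) = -8 + 19/2 = 3/2 ≈ 1.5000)
-x = -1*3/2 = -3/2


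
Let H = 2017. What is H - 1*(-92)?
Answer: 2109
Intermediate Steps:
H - 1*(-92) = 2017 - 1*(-92) = 2017 + 92 = 2109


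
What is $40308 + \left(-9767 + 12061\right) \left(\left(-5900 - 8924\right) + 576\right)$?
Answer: $-32644604$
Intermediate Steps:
$40308 + \left(-9767 + 12061\right) \left(\left(-5900 - 8924\right) + 576\right) = 40308 + 2294 \left(-14824 + 576\right) = 40308 + 2294 \left(-14248\right) = 40308 - 32684912 = -32644604$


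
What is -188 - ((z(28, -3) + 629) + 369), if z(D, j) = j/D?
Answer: -33205/28 ≈ -1185.9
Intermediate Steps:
-188 - ((z(28, -3) + 629) + 369) = -188 - ((-3/28 + 629) + 369) = -188 - (17609/28 + 369) = -188 - 1*27941/28 = -188 - 27941/28 = -33205/28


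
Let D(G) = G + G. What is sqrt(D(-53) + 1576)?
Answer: 7*sqrt(30) ≈ 38.341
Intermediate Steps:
D(G) = 2*G
sqrt(D(-53) + 1576) = sqrt(2*(-53) + 1576) = sqrt(-106 + 1576) = sqrt(1470) = 7*sqrt(30)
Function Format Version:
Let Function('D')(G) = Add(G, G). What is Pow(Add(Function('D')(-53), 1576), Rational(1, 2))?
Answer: Mul(7, Pow(30, Rational(1, 2))) ≈ 38.341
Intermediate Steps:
Function('D')(G) = Mul(2, G)
Pow(Add(Function('D')(-53), 1576), Rational(1, 2)) = Pow(Add(Mul(2, -53), 1576), Rational(1, 2)) = Pow(Add(-106, 1576), Rational(1, 2)) = Pow(1470, Rational(1, 2)) = Mul(7, Pow(30, Rational(1, 2)))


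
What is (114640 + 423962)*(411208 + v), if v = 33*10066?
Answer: 400389186372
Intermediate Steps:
v = 332178
(114640 + 423962)*(411208 + v) = (114640 + 423962)*(411208 + 332178) = 538602*743386 = 400389186372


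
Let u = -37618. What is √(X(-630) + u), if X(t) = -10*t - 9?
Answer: I*√31327 ≈ 176.99*I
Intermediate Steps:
X(t) = -9 - 10*t
√(X(-630) + u) = √((-9 - 10*(-630)) - 37618) = √((-9 + 6300) - 37618) = √(6291 - 37618) = √(-31327) = I*√31327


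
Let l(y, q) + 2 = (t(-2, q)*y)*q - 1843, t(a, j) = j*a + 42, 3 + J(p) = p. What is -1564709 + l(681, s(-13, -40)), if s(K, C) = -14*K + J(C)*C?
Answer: -4874342198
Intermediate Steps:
J(p) = -3 + p
s(K, C) = -14*K + C*(-3 + C) (s(K, C) = -14*K + (-3 + C)*C = -14*K + C*(-3 + C))
t(a, j) = 42 + a*j (t(a, j) = a*j + 42 = 42 + a*j)
l(y, q) = -1845 + q*y*(42 - 2*q) (l(y, q) = -2 + (((42 - 2*q)*y)*q - 1843) = -2 + ((y*(42 - 2*q))*q - 1843) = -2 + (q*y*(42 - 2*q) - 1843) = -2 + (-1843 + q*y*(42 - 2*q)) = -1845 + q*y*(42 - 2*q))
-1564709 + l(681, s(-13, -40)) = -1564709 + (-1845 - 2*(-14*(-13) - 40*(-3 - 40))*681*(-21 + (-14*(-13) - 40*(-3 - 40)))) = -1564709 + (-1845 - 2*(182 - 40*(-43))*681*(-21 + (182 - 40*(-43)))) = -1564709 + (-1845 - 2*(182 + 1720)*681*(-21 + (182 + 1720))) = -1564709 + (-1845 - 2*1902*681*(-21 + 1902)) = -1564709 + (-1845 - 2*1902*681*1881) = -1564709 + (-1845 - 4872775644) = -1564709 - 4872777489 = -4874342198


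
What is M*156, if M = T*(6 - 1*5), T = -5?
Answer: -780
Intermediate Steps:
M = -5 (M = -5*(6 - 1*5) = -5*(6 - 5) = -5*1 = -5)
M*156 = -5*156 = -780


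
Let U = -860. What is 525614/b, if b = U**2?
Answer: 262807/369800 ≈ 0.71067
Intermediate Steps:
b = 739600 (b = (-860)**2 = 739600)
525614/b = 525614/739600 = 525614*(1/739600) = 262807/369800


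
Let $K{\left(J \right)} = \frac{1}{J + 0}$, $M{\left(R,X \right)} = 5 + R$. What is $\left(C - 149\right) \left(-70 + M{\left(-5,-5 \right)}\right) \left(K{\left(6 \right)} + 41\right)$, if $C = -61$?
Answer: $605150$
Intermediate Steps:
$K{\left(J \right)} = \frac{1}{J}$
$\left(C - 149\right) \left(-70 + M{\left(-5,-5 \right)}\right) \left(K{\left(6 \right)} + 41\right) = \left(-61 - 149\right) \left(-70 + \left(5 - 5\right)\right) \left(\frac{1}{6} + 41\right) = - 210 \left(-70 + 0\right) \left(\frac{1}{6} + 41\right) = - 210 \left(\left(-70\right) \frac{247}{6}\right) = \left(-210\right) \left(- \frac{8645}{3}\right) = 605150$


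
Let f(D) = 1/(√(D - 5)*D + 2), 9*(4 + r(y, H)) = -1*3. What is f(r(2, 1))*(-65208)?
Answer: -40014/55 - 57798*I*√21/55 ≈ -727.53 - 4815.7*I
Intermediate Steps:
r(y, H) = -13/3 (r(y, H) = -4 + (-1*3)/9 = -4 + (⅑)*(-3) = -4 - ⅓ = -13/3)
f(D) = 1/(2 + D*√(-5 + D)) (f(D) = 1/(√(-5 + D)*D + 2) = 1/(D*√(-5 + D) + 2) = 1/(2 + D*√(-5 + D)))
f(r(2, 1))*(-65208) = -65208/(2 - 13*√(-5 - 13/3)/3) = -65208/(2 - 26*I*√21/9)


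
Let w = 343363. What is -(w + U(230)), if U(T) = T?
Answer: -343593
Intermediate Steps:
-(w + U(230)) = -(343363 + 230) = -1*343593 = -343593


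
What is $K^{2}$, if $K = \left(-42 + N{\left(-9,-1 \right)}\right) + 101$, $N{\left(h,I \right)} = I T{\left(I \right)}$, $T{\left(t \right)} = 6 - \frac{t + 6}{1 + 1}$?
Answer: $\frac{12321}{4} \approx 3080.3$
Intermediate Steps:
$T{\left(t \right)} = 3 - \frac{t}{2}$ ($T{\left(t \right)} = 6 - \frac{6 + t}{2} = 6 - \left(6 + t\right) \frac{1}{2} = 6 - \left(3 + \frac{t}{2}\right) = 3 - \frac{t}{2}$)
$N{\left(h,I \right)} = I \left(3 - \frac{I}{2}\right)$
$K = \frac{111}{2}$ ($K = \left(-42 + \frac{1}{2} \left(-1\right) \left(6 - -1\right)\right) + 101 = \left(-42 + \frac{1}{2} \left(-1\right) \left(6 + 1\right)\right) + 101 = \left(-42 + \frac{1}{2} \left(-1\right) 7\right) + 101 = \left(-42 - \frac{7}{2}\right) + 101 = - \frac{91}{2} + 101 = \frac{111}{2} \approx 55.5$)
$K^{2} = \left(\frac{111}{2}\right)^{2} = \frac{12321}{4}$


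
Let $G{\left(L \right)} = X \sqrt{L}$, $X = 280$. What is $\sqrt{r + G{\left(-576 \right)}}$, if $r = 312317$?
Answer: $\sqrt{312317 + 6720 i} \approx 558.89 + 6.012 i$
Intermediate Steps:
$G{\left(L \right)} = 280 \sqrt{L}$
$\sqrt{r + G{\left(-576 \right)}} = \sqrt{312317 + 280 \sqrt{-576}} = \sqrt{312317 + 280 \cdot 24 i} = \sqrt{312317 + 6720 i}$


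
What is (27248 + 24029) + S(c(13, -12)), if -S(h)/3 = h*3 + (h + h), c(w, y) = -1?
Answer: 51292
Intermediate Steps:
S(h) = -15*h (S(h) = -3*(h*3 + (h + h)) = -3*(3*h + 2*h) = -15*h)
(27248 + 24029) + S(c(13, -12)) = (27248 + 24029) - 15*(-1) = 51277 + 15 = 51292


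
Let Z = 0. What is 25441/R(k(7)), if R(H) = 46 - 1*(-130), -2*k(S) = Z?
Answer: 25441/176 ≈ 144.55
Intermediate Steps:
k(S) = 0 (k(S) = -½*0 = 0)
R(H) = 176 (R(H) = 46 + 130 = 176)
25441/R(k(7)) = 25441/176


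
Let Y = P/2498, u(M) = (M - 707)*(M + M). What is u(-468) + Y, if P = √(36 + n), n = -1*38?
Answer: 1099800 + I*√2/2498 ≈ 1.0998e+6 + 0.00056614*I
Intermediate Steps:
n = -38
u(M) = 2*M*(-707 + M) (u(M) = (-707 + M)*(2*M) = 2*M*(-707 + M))
P = I*√2 (P = √(36 - 38) = √(-2) = I*√2 ≈ 1.4142*I)
Y = I*√2/2498 (Y = (I*√2)/2498 = I*√2/2498 ≈ 0.00056614*I)
u(-468) + Y = 2*(-468)*(-707 - 468) + I*√2/2498 = 2*(-468)*(-1175) + I*√2/2498 = 1099800 + I*√2/2498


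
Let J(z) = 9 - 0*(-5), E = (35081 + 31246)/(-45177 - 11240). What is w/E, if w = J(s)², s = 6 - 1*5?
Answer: -1523259/22109 ≈ -68.898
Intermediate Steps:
E = -66327/56417 (E = 66327/(-56417) = 66327*(-1/56417) = -66327/56417 ≈ -1.1757)
s = 1 (s = 6 - 5 = 1)
J(z) = 9 (J(z) = 9 - 0 = 9 - 1*0 = 9 + 0 = 9)
w = 81 (w = 9² = 81)
w/E = 81/(-66327/56417) = 81*(-56417/66327) = -1523259/22109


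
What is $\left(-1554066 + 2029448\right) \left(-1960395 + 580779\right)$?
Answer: $-655844613312$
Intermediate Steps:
$\left(-1554066 + 2029448\right) \left(-1960395 + 580779\right) = 475382 \left(-1379616\right) = -655844613312$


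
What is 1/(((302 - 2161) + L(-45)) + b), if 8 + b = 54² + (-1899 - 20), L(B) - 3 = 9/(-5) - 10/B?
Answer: -45/39086 ≈ -0.0011513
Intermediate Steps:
L(B) = 6/5 - 10/B (L(B) = 3 + (9/(-5) - 10/B) = 3 + (9*(-⅕) - 10/B) = 3 + (-9/5 - 10/B) = 6/5 - 10/B)
b = 989 (b = -8 + (54² + (-1899 - 20)) = -8 + (2916 - 1919) = -8 + 997 = 989)
1/(((302 - 2161) + L(-45)) + b) = 1/(((302 - 2161) + (6/5 - 10/(-45))) + 989) = 1/((-1859 + (6/5 - 10*(-1/45))) + 989) = 1/((-1859 + (6/5 + 2/9)) + 989) = 1/((-1859 + 64/45) + 989) = 1/(-83591/45 + 989) = 1/(-39086/45) = -45/39086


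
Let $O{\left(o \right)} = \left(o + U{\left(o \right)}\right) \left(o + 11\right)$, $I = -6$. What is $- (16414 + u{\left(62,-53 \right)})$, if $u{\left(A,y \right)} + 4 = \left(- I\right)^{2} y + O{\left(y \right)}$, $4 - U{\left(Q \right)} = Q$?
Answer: $-14334$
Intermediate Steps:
$U{\left(Q \right)} = 4 - Q$
$O{\left(o \right)} = 44 + 4 o$ ($O{\left(o \right)} = \left(o - \left(-4 + o\right)\right) \left(o + 11\right) = 4 \left(11 + o\right) = 44 + 4 o$)
$u{\left(A,y \right)} = 40 + 40 y$ ($u{\left(A,y \right)} = -4 + \left(\left(\left(-1\right) \left(-6\right)\right)^{2} y + \left(44 + 4 y\right)\right) = -4 + \left(6^{2} y + \left(44 + 4 y\right)\right) = -4 + \left(36 y + \left(44 + 4 y\right)\right) = -4 + \left(44 + 40 y\right) = 40 + 40 y$)
$- (16414 + u{\left(62,-53 \right)}) = - (16414 + \left(40 + 40 \left(-53\right)\right)) = - (16414 + \left(40 - 2120\right)) = - (16414 - 2080) = \left(-1\right) 14334 = -14334$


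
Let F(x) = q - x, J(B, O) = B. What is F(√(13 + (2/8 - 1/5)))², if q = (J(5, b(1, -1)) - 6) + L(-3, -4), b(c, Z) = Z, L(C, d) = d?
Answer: 761/20 + 3*√145 ≈ 74.175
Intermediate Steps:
q = -5 (q = (5 - 6) - 4 = -1 - 4 = -5)
F(x) = -5 - x
F(√(13 + (2/8 - 1/5)))² = (-5 - √(13 + (2/8 - 1/5)))² = (-5 - √(13 + (2*(⅛) - 1*⅕)))² = (-5 - √(13 + (¼ - ⅕)))² = (-5 - √(13 + 1/20))² = (-5 - √(261/20))² = (-5 - 3*√145/10)²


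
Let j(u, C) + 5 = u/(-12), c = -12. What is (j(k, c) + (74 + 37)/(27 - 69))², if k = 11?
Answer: 516961/7056 ≈ 73.265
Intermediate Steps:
j(u, C) = -5 - u/12 (j(u, C) = -5 + u/(-12) = -5 + u*(-1/12) = -5 - u/12)
(j(k, c) + (74 + 37)/(27 - 69))² = ((-5 - 1/12*11) + (74 + 37)/(27 - 69))² = ((-5 - 11/12) + 111/(-42))² = (-71/12 + 111*(-1/42))² = (-71/12 - 37/14)² = (-719/84)² = 516961/7056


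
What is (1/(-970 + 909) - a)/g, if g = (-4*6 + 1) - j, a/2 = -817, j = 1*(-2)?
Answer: -14239/183 ≈ -77.809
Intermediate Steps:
j = -2
a = -1634 (a = 2*(-817) = -1634)
g = -21 (g = (-4*6 + 1) - 1*(-2) = (-24 + 1) + 2 = -23 + 2 = -21)
(1/(-970 + 909) - a)/g = (1/(-970 + 909) - 1*(-1634))/(-21) = (1/(-61) + 1634)*(-1/21) = (-1/61 + 1634)*(-1/21) = (99673/61)*(-1/21) = -14239/183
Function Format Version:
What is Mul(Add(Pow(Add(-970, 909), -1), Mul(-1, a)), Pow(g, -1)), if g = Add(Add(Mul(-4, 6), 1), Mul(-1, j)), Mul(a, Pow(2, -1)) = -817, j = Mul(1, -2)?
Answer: Rational(-14239, 183) ≈ -77.809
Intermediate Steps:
j = -2
a = -1634 (a = Mul(2, -817) = -1634)
g = -21 (g = Add(Add(Mul(-4, 6), 1), Mul(-1, -2)) = Add(Add(-24, 1), 2) = Add(-23, 2) = -21)
Mul(Add(Pow(Add(-970, 909), -1), Mul(-1, a)), Pow(g, -1)) = Mul(Add(Pow(Add(-970, 909), -1), Mul(-1, -1634)), Pow(-21, -1)) = Mul(Add(Pow(-61, -1), 1634), Rational(-1, 21)) = Mul(Add(Rational(-1, 61), 1634), Rational(-1, 21)) = Mul(Rational(99673, 61), Rational(-1, 21)) = Rational(-14239, 183)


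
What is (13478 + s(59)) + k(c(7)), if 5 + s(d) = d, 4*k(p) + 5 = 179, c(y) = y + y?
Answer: 27151/2 ≈ 13576.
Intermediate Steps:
c(y) = 2*y
k(p) = 87/2 (k(p) = -5/4 + (¼)*179 = -5/4 + 179/4 = 87/2)
s(d) = -5 + d
(13478 + s(59)) + k(c(7)) = (13478 + (-5 + 59)) + 87/2 = (13478 + 54) + 87/2 = 13532 + 87/2 = 27151/2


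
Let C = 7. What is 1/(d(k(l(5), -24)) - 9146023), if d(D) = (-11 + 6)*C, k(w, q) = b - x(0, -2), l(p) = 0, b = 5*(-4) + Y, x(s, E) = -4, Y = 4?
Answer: -1/9146058 ≈ -1.0934e-7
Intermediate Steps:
b = -16 (b = 5*(-4) + 4 = -20 + 4 = -16)
k(w, q) = -12 (k(w, q) = -16 - 1*(-4) = -16 + 4 = -12)
d(D) = -35 (d(D) = (-11 + 6)*7 = -5*7 = -35)
1/(d(k(l(5), -24)) - 9146023) = 1/(-35 - 9146023) = 1/(-9146058) = -1/9146058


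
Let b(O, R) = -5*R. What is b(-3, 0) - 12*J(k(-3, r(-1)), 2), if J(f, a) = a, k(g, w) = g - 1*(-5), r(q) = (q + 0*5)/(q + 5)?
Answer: -24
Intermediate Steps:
r(q) = q/(5 + q) (r(q) = (q + 0)/(5 + q) = q/(5 + q))
k(g, w) = 5 + g (k(g, w) = g + 5 = 5 + g)
b(-3, 0) - 12*J(k(-3, r(-1)), 2) = -5*0 - 12*2 = 0 - 24 = -24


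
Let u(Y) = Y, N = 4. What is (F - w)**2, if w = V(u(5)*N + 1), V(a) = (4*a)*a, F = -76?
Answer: 3385600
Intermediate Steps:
V(a) = 4*a**2
w = 1764 (w = 4*(5*4 + 1)**2 = 4*(20 + 1)**2 = 4*21**2 = 4*441 = 1764)
(F - w)**2 = (-76 - 1*1764)**2 = (-76 - 1764)**2 = (-1840)**2 = 3385600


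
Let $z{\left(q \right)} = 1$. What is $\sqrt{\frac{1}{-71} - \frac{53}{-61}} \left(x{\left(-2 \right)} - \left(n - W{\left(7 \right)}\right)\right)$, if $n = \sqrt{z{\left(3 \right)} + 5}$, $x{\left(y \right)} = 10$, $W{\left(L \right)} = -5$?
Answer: $\frac{\sqrt{16033362} \left(5 - \sqrt{6}\right)}{4331} \approx 2.358$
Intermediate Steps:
$n = \sqrt{6}$ ($n = \sqrt{1 + 5} = \sqrt{6} \approx 2.4495$)
$\sqrt{\frac{1}{-71} - \frac{53}{-61}} \left(x{\left(-2 \right)} - \left(n - W{\left(7 \right)}\right)\right) = \sqrt{\frac{1}{-71} - \frac{53}{-61}} \left(10 - \left(5 + \sqrt{6}\right)\right) = \sqrt{- \frac{1}{71} - - \frac{53}{61}} \left(5 - \sqrt{6}\right) = \sqrt{- \frac{1}{71} + \frac{53}{61}} \left(5 - \sqrt{6}\right) = \sqrt{\frac{3702}{4331}} \left(5 - \sqrt{6}\right) = \frac{\sqrt{16033362}}{4331} \left(5 - \sqrt{6}\right) = \frac{\sqrt{16033362} \left(5 - \sqrt{6}\right)}{4331}$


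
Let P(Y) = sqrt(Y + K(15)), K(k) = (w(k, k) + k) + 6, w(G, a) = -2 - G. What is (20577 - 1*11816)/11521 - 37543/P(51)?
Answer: 8761/11521 - 3413*sqrt(55)/5 ≈ -5061.5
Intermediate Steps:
K(k) = 4 (K(k) = ((-2 - k) + k) + 6 = -2 + 6 = 4)
P(Y) = sqrt(4 + Y) (P(Y) = sqrt(Y + 4) = sqrt(4 + Y))
(20577 - 1*11816)/11521 - 37543/P(51) = (20577 - 1*11816)/11521 - 37543/sqrt(4 + 51) = (20577 - 11816)*(1/11521) - 37543*sqrt(55)/55 = 8761*(1/11521) - 3413*sqrt(55)/5 = 8761/11521 - 3413*sqrt(55)/5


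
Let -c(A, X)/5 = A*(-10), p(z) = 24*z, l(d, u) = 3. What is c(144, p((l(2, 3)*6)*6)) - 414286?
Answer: -407086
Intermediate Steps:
c(A, X) = 50*A (c(A, X) = -5*A*(-10) = -(-50)*A = 50*A)
c(144, p((l(2, 3)*6)*6)) - 414286 = 50*144 - 414286 = 7200 - 414286 = -407086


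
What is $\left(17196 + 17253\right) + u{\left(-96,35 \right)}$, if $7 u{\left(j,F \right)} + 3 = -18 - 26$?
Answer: $\frac{241096}{7} \approx 34442.0$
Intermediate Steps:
$u{\left(j,F \right)} = - \frac{47}{7}$ ($u{\left(j,F \right)} = - \frac{3}{7} + \frac{-18 - 26}{7} = - \frac{3}{7} + \frac{1}{7} \left(-44\right) = - \frac{3}{7} - \frac{44}{7} = - \frac{47}{7}$)
$\left(17196 + 17253\right) + u{\left(-96,35 \right)} = \left(17196 + 17253\right) - \frac{47}{7} = 34449 - \frac{47}{7} = \frac{241096}{7}$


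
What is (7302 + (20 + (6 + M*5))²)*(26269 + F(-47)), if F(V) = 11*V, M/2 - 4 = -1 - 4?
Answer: 194633616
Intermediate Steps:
M = -2 (M = 8 + 2*(-1 - 4) = 8 + 2*(-5) = 8 - 10 = -2)
(7302 + (20 + (6 + M*5))²)*(26269 + F(-47)) = (7302 + (20 + (6 - 2*5))²)*(26269 + 11*(-47)) = (7302 + (20 + (6 - 10))²)*(26269 - 517) = (7302 + (20 - 4)²)*25752 = (7302 + 16²)*25752 = (7302 + 256)*25752 = 7558*25752 = 194633616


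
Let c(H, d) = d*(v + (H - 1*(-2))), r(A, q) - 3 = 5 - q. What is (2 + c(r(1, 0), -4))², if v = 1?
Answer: 1764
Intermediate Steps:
r(A, q) = 8 - q (r(A, q) = 3 + (5 - q) = 8 - q)
c(H, d) = d*(3 + H) (c(H, d) = d*(1 + (H - 1*(-2))) = d*(1 + (H + 2)) = d*(1 + (2 + H)) = d*(3 + H))
(2 + c(r(1, 0), -4))² = (2 - 4*(3 + (8 - 1*0)))² = (2 - 4*(3 + (8 + 0)))² = (2 - 4*(3 + 8))² = (2 - 4*11)² = (2 - 44)² = (-42)² = 1764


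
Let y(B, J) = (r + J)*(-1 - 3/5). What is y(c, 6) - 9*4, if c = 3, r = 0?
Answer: -228/5 ≈ -45.600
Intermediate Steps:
y(B, J) = -8*J/5 (y(B, J) = (0 + J)*(-1 - 3/5) = J*(-1 - 3*⅕) = J*(-1 - ⅗) = J*(-8/5) = -8*J/5)
y(c, 6) - 9*4 = -8/5*6 - 9*4 = -48/5 - 36 = -228/5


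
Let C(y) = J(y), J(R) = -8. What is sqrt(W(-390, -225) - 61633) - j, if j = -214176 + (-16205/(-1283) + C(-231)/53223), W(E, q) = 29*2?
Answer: 14624169036733/68285109 + 5*I*sqrt(2463) ≈ 2.1416e+5 + 248.14*I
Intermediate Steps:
W(E, q) = 58
C(y) = -8
j = -14624169036733/68285109 (j = -214176 + (-16205/(-1283) - 8/53223) = -214176 + (-16205*(-1/1283) - 8*1/53223) = -214176 + (16205/1283 - 8/53223) = -214176 + 862468451/68285109 = -14624169036733/68285109 ≈ -2.1416e+5)
sqrt(W(-390, -225) - 61633) - j = sqrt(58 - 61633) - 1*(-14624169036733/68285109) = sqrt(-61575) + 14624169036733/68285109 = 5*I*sqrt(2463) + 14624169036733/68285109 = 14624169036733/68285109 + 5*I*sqrt(2463)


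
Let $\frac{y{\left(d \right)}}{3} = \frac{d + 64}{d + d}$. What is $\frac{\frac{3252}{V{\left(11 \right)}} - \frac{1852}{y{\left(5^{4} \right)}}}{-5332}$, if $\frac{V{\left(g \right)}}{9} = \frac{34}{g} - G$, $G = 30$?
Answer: $\frac{173363909}{815572056} \approx 0.21257$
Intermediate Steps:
$y{\left(d \right)} = \frac{3 \left(64 + d\right)}{2 d}$ ($y{\left(d \right)} = 3 \frac{d + 64}{d + d} = 3 \frac{64 + d}{2 d} = \frac{3 \left(64 + d\right)}{2 d}$)
$V{\left(g \right)} = -270 + \frac{306}{g}$ ($V{\left(g \right)} = 9 \left(\frac{34}{g} - 30\right) = 9 \left(-30 + \frac{34}{g}\right) = -270 + \frac{306}{g}$)
$\frac{\frac{3252}{V{\left(11 \right)}} - \frac{1852}{y{\left(5^{4} \right)}}}{-5332} = \frac{\frac{3252}{-270 + \frac{306}{11}} - \frac{1852}{\frac{3}{2} + \frac{96}{5^{4}}}}{-5332} = \left(\frac{3252}{-270 + 306 \cdot \frac{1}{11}} - \frac{1852}{\frac{3}{2} + \frac{96}{625}}\right) \left(- \frac{1}{5332}\right) = \left(\frac{3252}{-270 + \frac{306}{11}} - \frac{1852}{\frac{3}{2} + 96 \cdot \frac{1}{625}}\right) \left(- \frac{1}{5332}\right) = \left(\frac{3252}{- \frac{2664}{11}} - \frac{1852}{\frac{3}{2} + \frac{96}{625}}\right) \left(- \frac{1}{5332}\right) = \left(3252 \left(- \frac{11}{2664}\right) - \frac{1852}{\frac{2067}{1250}}\right) \left(- \frac{1}{5332}\right) = \left(- \frac{2981}{222} - \frac{2315000}{2067}\right) \left(- \frac{1}{5332}\right) = \left(- \frac{173363909}{152958}\right) \left(- \frac{1}{5332}\right) = \frac{173363909}{815572056}$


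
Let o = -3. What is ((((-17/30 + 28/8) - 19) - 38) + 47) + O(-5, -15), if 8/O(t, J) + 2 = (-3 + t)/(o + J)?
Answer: -1282/105 ≈ -12.210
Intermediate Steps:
O(t, J) = 8/(-2 + (-3 + t)/(-3 + J))
((((-17/30 + 28/8) - 19) - 38) + 47) + O(-5, -15) = ((((-17/30 + 28/8) - 19) - 38) + 47) + 8*(-3 - 15)/(3 - 5 - 2*(-15)) = ((((-17*1/30 + 28*(⅛)) - 19) - 38) + 47) + 8*(-18)/(3 - 5 + 30) = ((((-17/30 + 7/2) - 19) - 38) + 47) + 8*(-18)/28 = (((44/15 - 19) - 38) + 47) + 8*(1/28)*(-18) = ((-241/15 - 38) + 47) - 36/7 = (-811/15 + 47) - 36/7 = -106/15 - 36/7 = -1282/105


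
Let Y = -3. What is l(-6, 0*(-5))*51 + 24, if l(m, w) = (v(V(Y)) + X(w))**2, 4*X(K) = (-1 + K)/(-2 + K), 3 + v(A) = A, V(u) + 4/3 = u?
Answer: 513401/192 ≈ 2674.0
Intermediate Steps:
V(u) = -4/3 + u
v(A) = -3 + A
X(K) = (-1 + K)/(4*(-2 + K)) (X(K) = ((-1 + K)/(-2 + K))/4 = (-1 + K)/(4*(-2 + K)))
l(m, w) = (-22/3 + (-1 + w)/(4*(-2 + w)))**2 (l(m, w) = ((-3 + (-4/3 - 3)) + (-1 + w)/(4*(-2 + w)))**2 = ((-3 - 13/3) + (-1 + w)/(4*(-2 + w)))**2 = (-22/3 + (-1 + w)/(4*(-2 + w)))**2)
l(-6, 0*(-5))*51 + 24 = ((-173 + 85*(0*(-5)))**2/(144*(-2 + 0*(-5))**2))*51 + 24 = ((-173 + 85*0)**2/(144*(-2 + 0)**2))*51 + 24 = ((1/144)*(-173 + 0)**2/(-2)**2)*51 + 24 = ((1/144)*(-173)**2*(1/4))*51 + 24 = ((1/144)*29929*(1/4))*51 + 24 = (29929/576)*51 + 24 = 508793/192 + 24 = 513401/192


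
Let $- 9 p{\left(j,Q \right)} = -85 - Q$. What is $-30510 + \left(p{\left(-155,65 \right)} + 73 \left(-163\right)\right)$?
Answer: $- \frac{127177}{3} \approx -42392.0$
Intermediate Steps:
$p{\left(j,Q \right)} = \frac{85}{9} + \frac{Q}{9}$ ($p{\left(j,Q \right)} = - \frac{-85 - Q}{9} = \frac{85}{9} + \frac{Q}{9}$)
$-30510 + \left(p{\left(-155,65 \right)} + 73 \left(-163\right)\right) = -30510 + \left(\left(\frac{85}{9} + \frac{1}{9} \cdot 65\right) + 73 \left(-163\right)\right) = -30510 + \left(\left(\frac{85}{9} + \frac{65}{9}\right) - 11899\right) = -30510 + \left(\frac{50}{3} - 11899\right) = -30510 - \frac{35647}{3} = - \frac{127177}{3}$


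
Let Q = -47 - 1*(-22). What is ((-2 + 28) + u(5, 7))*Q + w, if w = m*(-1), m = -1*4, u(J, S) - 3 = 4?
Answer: -821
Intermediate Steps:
u(J, S) = 7 (u(J, S) = 3 + 4 = 7)
m = -4
w = 4 (w = -4*(-1) = 4)
Q = -25 (Q = -47 + 22 = -25)
((-2 + 28) + u(5, 7))*Q + w = ((-2 + 28) + 7)*(-25) + 4 = (26 + 7)*(-25) + 4 = 33*(-25) + 4 = -825 + 4 = -821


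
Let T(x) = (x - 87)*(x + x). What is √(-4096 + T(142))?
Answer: 2*√2881 ≈ 107.35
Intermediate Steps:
T(x) = 2*x*(-87 + x) (T(x) = (-87 + x)*(2*x) = 2*x*(-87 + x))
√(-4096 + T(142)) = √(-4096 + 2*142*(-87 + 142)) = √(-4096 + 2*142*55) = √(-4096 + 15620) = √11524 = 2*√2881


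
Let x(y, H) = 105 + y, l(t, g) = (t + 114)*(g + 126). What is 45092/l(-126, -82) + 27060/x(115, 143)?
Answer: 4963/132 ≈ 37.599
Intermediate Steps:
l(t, g) = (114 + t)*(126 + g)
45092/l(-126, -82) + 27060/x(115, 143) = 45092/(14364 + 114*(-82) + 126*(-126) - 82*(-126)) + 27060/(105 + 115) = 45092/(14364 - 9348 - 15876 + 10332) + 27060/220 = 45092/(-528) + 27060*(1/220) = 45092*(-1/528) + 123 = -11273/132 + 123 = 4963/132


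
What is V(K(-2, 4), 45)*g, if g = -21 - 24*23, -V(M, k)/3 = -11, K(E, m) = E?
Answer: -18909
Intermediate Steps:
V(M, k) = 33 (V(M, k) = -3*(-11) = 33)
g = -573 (g = -21 - 552 = -573)
V(K(-2, 4), 45)*g = 33*(-573) = -18909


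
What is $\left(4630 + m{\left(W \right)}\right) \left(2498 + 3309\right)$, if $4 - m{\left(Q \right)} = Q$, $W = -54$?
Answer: $27223216$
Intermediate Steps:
$m{\left(Q \right)} = 4 - Q$
$\left(4630 + m{\left(W \right)}\right) \left(2498 + 3309\right) = \left(4630 + \left(4 - -54\right)\right) \left(2498 + 3309\right) = \left(4630 + \left(4 + 54\right)\right) 5807 = \left(4630 + 58\right) 5807 = 4688 \cdot 5807 = 27223216$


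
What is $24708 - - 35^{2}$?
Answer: $25933$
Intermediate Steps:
$24708 - - 35^{2} = 24708 - \left(-1\right) 1225 = 24708 - -1225 = 24708 + 1225 = 25933$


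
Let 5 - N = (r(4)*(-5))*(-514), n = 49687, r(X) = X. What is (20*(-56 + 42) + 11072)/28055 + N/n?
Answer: 247956979/1393968785 ≈ 0.17788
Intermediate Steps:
N = -10275 (N = 5 - 4*(-5)*(-514) = 5 - (-20)*(-514) = 5 - 1*10280 = 5 - 10280 = -10275)
(20*(-56 + 42) + 11072)/28055 + N/n = (20*(-56 + 42) + 11072)/28055 - 10275/49687 = (20*(-14) + 11072)*(1/28055) - 10275*1/49687 = (-280 + 11072)*(1/28055) - 10275/49687 = 10792*(1/28055) - 10275/49687 = 10792/28055 - 10275/49687 = 247956979/1393968785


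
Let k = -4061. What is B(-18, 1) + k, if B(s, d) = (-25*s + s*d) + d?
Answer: -3628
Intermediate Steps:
B(s, d) = d - 25*s + d*s (B(s, d) = (-25*s + d*s) + d = d - 25*s + d*s)
B(-18, 1) + k = (1 - 25*(-18) + 1*(-18)) - 4061 = (1 + 450 - 18) - 4061 = 433 - 4061 = -3628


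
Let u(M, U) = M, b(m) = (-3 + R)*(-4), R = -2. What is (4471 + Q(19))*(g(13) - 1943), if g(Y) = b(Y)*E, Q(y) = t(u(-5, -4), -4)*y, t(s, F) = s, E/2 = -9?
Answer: -10077928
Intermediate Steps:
E = -18 (E = 2*(-9) = -18)
b(m) = 20 (b(m) = (-3 - 2)*(-4) = -5*(-4) = 20)
Q(y) = -5*y
g(Y) = -360 (g(Y) = 20*(-18) = -360)
(4471 + Q(19))*(g(13) - 1943) = (4471 - 5*19)*(-360 - 1943) = (4471 - 95)*(-2303) = 4376*(-2303) = -10077928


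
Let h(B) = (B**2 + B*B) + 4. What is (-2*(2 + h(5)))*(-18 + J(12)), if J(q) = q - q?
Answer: 2016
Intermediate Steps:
h(B) = 4 + 2*B**2 (h(B) = (B**2 + B**2) + 4 = 2*B**2 + 4 = 4 + 2*B**2)
J(q) = 0
(-2*(2 + h(5)))*(-18 + J(12)) = (-2*(2 + (4 + 2*5**2)))*(-18 + 0) = -2*(2 + (4 + 2*25))*(-18) = -2*(2 + (4 + 50))*(-18) = -2*(2 + 54)*(-18) = -2*56*(-18) = -112*(-18) = 2016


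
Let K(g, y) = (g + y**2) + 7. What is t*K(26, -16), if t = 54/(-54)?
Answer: -289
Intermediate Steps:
t = -1 (t = 54*(-1/54) = -1)
K(g, y) = 7 + g + y**2
t*K(26, -16) = -(7 + 26 + (-16)**2) = -(7 + 26 + 256) = -1*289 = -289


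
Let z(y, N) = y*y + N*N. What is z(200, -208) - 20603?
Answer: 62661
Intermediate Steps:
z(y, N) = N**2 + y**2 (z(y, N) = y**2 + N**2 = N**2 + y**2)
z(200, -208) - 20603 = ((-208)**2 + 200**2) - 20603 = (43264 + 40000) - 20603 = 83264 - 20603 = 62661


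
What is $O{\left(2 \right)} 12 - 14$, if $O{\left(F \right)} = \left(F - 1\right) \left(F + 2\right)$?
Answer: $34$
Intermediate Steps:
$O{\left(F \right)} = \left(-1 + F\right) \left(2 + F\right)$
$O{\left(2 \right)} 12 - 14 = \left(-2 + 2 + 2^{2}\right) 12 - 14 = \left(-2 + 2 + 4\right) 12 - 14 = 4 \cdot 12 - 14 = 48 - 14 = 34$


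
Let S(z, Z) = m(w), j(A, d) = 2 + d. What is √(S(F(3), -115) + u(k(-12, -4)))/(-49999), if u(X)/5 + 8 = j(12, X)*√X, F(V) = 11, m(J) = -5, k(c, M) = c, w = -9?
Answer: -√(-45 - 100*I*√3)/49999 ≈ -0.00016368 + 0.00021164*I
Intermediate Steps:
u(X) = -40 + 5*√X*(2 + X) (u(X) = -40 + 5*((2 + X)*√X) = -40 + 5*(√X*(2 + X)) = -40 + 5*√X*(2 + X))
S(z, Z) = -5
√(S(F(3), -115) + u(k(-12, -4)))/(-49999) = √(-5 + (-40 + 5*√(-12)*(2 - 12)))/(-49999) = √(-5 + (-40 + 5*(2*I*√3)*(-10)))*(-1/49999) = √(-5 + (-40 - 100*I*√3))*(-1/49999) = √(-45 - 100*I*√3)*(-1/49999) = -√(-45 - 100*I*√3)/49999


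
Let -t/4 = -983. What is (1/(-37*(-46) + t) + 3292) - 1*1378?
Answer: 10783477/5634 ≈ 1914.0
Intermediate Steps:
t = 3932 (t = -4*(-983) = 3932)
(1/(-37*(-46) + t) + 3292) - 1*1378 = (1/(-37*(-46) + 3932) + 3292) - 1*1378 = (1/(1702 + 3932) + 3292) - 1378 = (1/5634 + 3292) - 1378 = 18547129/5634 - 1378 = 10783477/5634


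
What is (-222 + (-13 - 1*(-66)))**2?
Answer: 28561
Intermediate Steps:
(-222 + (-13 - 1*(-66)))**2 = (-222 + (-13 + 66))**2 = (-222 + 53)**2 = (-169)**2 = 28561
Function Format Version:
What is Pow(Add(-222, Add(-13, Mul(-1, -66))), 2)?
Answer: 28561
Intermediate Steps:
Pow(Add(-222, Add(-13, Mul(-1, -66))), 2) = Pow(Add(-222, Add(-13, 66)), 2) = Pow(Add(-222, 53), 2) = Pow(-169, 2) = 28561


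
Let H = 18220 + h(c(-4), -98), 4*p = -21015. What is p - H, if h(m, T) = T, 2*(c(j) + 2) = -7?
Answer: -93503/4 ≈ -23376.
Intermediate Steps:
p = -21015/4 (p = (1/4)*(-21015) = -21015/4 ≈ -5253.8)
c(j) = -11/2 (c(j) = -2 + (1/2)*(-7) = -2 - 7/2 = -11/2)
H = 18122 (H = 18220 - 98 = 18122)
p - H = -21015/4 - 1*18122 = -21015/4 - 18122 = -93503/4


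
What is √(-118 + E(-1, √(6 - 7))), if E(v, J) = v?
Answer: I*√119 ≈ 10.909*I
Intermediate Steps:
√(-118 + E(-1, √(6 - 7))) = √(-118 - 1) = √(-119) = I*√119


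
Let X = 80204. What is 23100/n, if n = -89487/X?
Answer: -617570800/29829 ≈ -20704.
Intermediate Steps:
n = -89487/80204 ≈ -1.1157
23100/n = 23100/(-89487/80204) = 23100*(-80204/89487) = -617570800/29829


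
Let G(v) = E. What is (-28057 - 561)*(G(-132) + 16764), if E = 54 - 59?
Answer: -479609062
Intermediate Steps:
E = -5
G(v) = -5
(-28057 - 561)*(G(-132) + 16764) = (-28057 - 561)*(-5 + 16764) = -28618*16759 = -479609062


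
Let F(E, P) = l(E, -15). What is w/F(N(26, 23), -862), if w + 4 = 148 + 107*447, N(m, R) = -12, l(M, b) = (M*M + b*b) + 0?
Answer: 15991/123 ≈ 130.01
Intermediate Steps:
l(M, b) = M**2 + b**2 (l(M, b) = (M**2 + b**2) + 0 = M**2 + b**2)
w = 47973 (w = -4 + (148 + 107*447) = -4 + (148 + 47829) = -4 + 47977 = 47973)
F(E, P) = 225 + E**2 (F(E, P) = E**2 + (-15)**2 = E**2 + 225 = 225 + E**2)
w/F(N(26, 23), -862) = 47973/(225 + (-12)**2) = 47973/(225 + 144) = 47973/369 = 47973*(1/369) = 15991/123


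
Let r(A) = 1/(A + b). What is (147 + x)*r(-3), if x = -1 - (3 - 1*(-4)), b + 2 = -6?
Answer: -139/11 ≈ -12.636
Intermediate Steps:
b = -8 (b = -2 - 6 = -8)
r(A) = 1/(-8 + A) (r(A) = 1/(A - 8) = 1/(-8 + A))
x = -8 (x = -1 - (3 + 4) = -1 - 1*7 = -1 - 7 = -8)
(147 + x)*r(-3) = (147 - 8)/(-8 - 3) = 139/(-11) = 139*(-1/11) = -139/11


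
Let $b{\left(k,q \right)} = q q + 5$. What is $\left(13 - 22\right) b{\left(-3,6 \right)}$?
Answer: $-369$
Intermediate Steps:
$b{\left(k,q \right)} = 5 + q^{2}$ ($b{\left(k,q \right)} = q^{2} + 5 = 5 + q^{2}$)
$\left(13 - 22\right) b{\left(-3,6 \right)} = \left(13 - 22\right) \left(5 + 6^{2}\right) = - 9 \left(5 + 36\right) = \left(-9\right) 41 = -369$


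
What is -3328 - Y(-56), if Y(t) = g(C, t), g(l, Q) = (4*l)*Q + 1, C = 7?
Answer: -1761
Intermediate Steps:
g(l, Q) = 1 + 4*Q*l (g(l, Q) = 4*Q*l + 1 = 1 + 4*Q*l)
Y(t) = 1 + 28*t (Y(t) = 1 + 4*t*7 = 1 + 28*t)
-3328 - Y(-56) = -3328 - (1 + 28*(-56)) = -3328 - (1 - 1568) = -3328 - 1*(-1567) = -3328 + 1567 = -1761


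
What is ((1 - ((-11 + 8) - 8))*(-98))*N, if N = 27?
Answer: -31752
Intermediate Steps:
((1 - ((-11 + 8) - 8))*(-98))*N = ((1 - ((-11 + 8) - 8))*(-98))*27 = ((1 - (-3 - 8))*(-98))*27 = ((1 - 1*(-11))*(-98))*27 = ((1 + 11)*(-98))*27 = (12*(-98))*27 = -1176*27 = -31752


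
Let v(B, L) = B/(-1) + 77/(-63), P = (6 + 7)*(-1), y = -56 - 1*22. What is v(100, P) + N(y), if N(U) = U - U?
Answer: -911/9 ≈ -101.22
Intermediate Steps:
y = -78 (y = -56 - 22 = -78)
P = -13 (P = 13*(-1) = -13)
v(B, L) = -11/9 - B (v(B, L) = B*(-1) + 77*(-1/63) = -B - 11/9 = -11/9 - B)
N(U) = 0
v(100, P) + N(y) = (-11/9 - 1*100) + 0 = (-11/9 - 100) + 0 = -911/9 + 0 = -911/9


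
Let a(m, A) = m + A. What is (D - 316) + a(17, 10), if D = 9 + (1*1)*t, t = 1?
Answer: -279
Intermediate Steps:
D = 10 (D = 9 + (1*1)*1 = 9 + 1*1 = 9 + 1 = 10)
a(m, A) = A + m
(D - 316) + a(17, 10) = (10 - 316) + (10 + 17) = -306 + 27 = -279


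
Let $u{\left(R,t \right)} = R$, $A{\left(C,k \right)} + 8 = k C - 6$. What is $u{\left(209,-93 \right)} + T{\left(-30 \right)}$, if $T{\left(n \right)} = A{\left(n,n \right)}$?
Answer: $1095$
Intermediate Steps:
$A{\left(C,k \right)} = -14 + C k$ ($A{\left(C,k \right)} = -8 + \left(k C - 6\right) = -8 + \left(C k - 6\right) = -8 + \left(-6 + C k\right) = -14 + C k$)
$T{\left(n \right)} = -14 + n^{2}$ ($T{\left(n \right)} = -14 + n n = -14 + n^{2}$)
$u{\left(209,-93 \right)} + T{\left(-30 \right)} = 209 - \left(14 - \left(-30\right)^{2}\right) = 209 + \left(-14 + 900\right) = 209 + 886 = 1095$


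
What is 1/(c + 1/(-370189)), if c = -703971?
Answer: -370189/260602320520 ≈ -1.4205e-6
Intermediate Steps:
1/(c + 1/(-370189)) = 1/(-703971 + 1/(-370189)) = 1/(-703971 - 1/370189) = 1/(-260602320520/370189) = -370189/260602320520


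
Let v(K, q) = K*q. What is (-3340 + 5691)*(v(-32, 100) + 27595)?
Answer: 57352645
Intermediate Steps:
(-3340 + 5691)*(v(-32, 100) + 27595) = (-3340 + 5691)*(-32*100 + 27595) = 2351*(-3200 + 27595) = 2351*24395 = 57352645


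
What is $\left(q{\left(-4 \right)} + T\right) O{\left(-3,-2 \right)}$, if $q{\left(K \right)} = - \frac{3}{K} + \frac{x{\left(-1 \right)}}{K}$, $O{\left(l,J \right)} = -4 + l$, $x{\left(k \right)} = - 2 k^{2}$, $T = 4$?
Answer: $- \frac{147}{4} \approx -36.75$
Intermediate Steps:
$q{\left(K \right)} = - \frac{5}{K}$ ($q{\left(K \right)} = - \frac{3}{K} + \frac{\left(-2\right) \left(-1\right)^{2}}{K} = - \frac{3}{K} + \frac{\left(-2\right) 1}{K} = - \frac{3}{K} - \frac{2}{K} = - \frac{5}{K}$)
$\left(q{\left(-4 \right)} + T\right) O{\left(-3,-2 \right)} = \left(- \frac{5}{-4} + 4\right) \left(-4 - 3\right) = \left(\left(-5\right) \left(- \frac{1}{4}\right) + 4\right) \left(-7\right) = \left(\frac{5}{4} + 4\right) \left(-7\right) = \frac{21}{4} \left(-7\right) = - \frac{147}{4}$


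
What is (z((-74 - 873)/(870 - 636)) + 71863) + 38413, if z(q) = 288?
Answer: 110564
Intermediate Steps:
(z((-74 - 873)/(870 - 636)) + 71863) + 38413 = (288 + 71863) + 38413 = 72151 + 38413 = 110564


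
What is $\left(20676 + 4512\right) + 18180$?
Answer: $43368$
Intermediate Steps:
$\left(20676 + 4512\right) + 18180 = 25188 + 18180 = 43368$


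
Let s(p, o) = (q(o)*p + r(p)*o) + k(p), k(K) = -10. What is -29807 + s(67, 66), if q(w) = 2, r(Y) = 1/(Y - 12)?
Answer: -148409/5 ≈ -29682.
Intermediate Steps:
r(Y) = 1/(-12 + Y)
s(p, o) = -10 + 2*p + o/(-12 + p) (s(p, o) = (2*p + o/(-12 + p)) - 10 = -10 + 2*p + o/(-12 + p))
-29807 + s(67, 66) = -29807 + (66 + 2*(-12 + 67)*(-5 + 67))/(-12 + 67) = -29807 + (66 + 2*55*62)/55 = -29807 + (66 + 6820)/55 = -29807 + (1/55)*6886 = -29807 + 626/5 = -148409/5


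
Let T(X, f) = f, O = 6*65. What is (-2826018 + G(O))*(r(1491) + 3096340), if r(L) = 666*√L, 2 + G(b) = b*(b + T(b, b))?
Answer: -7808412138800 - 1679532120*√1491 ≈ -7.8733e+12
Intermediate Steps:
O = 390
G(b) = -2 + 2*b² (G(b) = -2 + b*(b + b) = -2 + b*(2*b) = -2 + 2*b²)
(-2826018 + G(O))*(r(1491) + 3096340) = (-2826018 + (-2 + 2*390²))*(666*√1491 + 3096340) = (-2826018 + (-2 + 2*152100))*(3096340 + 666*√1491) = (-2826018 + (-2 + 304200))*(3096340 + 666*√1491) = (-2826018 + 304198)*(3096340 + 666*√1491) = -2521820*(3096340 + 666*√1491) = -7808412138800 - 1679532120*√1491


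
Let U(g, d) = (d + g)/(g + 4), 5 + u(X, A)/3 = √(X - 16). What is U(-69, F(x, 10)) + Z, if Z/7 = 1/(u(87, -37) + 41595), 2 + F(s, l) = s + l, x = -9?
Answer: 2689813826/2497293877 - 7*√71/576298587 ≈ 1.0771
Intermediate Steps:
u(X, A) = -15 + 3*√(-16 + X) (u(X, A) = -15 + 3*√(X - 16) = -15 + 3*√(-16 + X))
F(s, l) = -2 + l + s (F(s, l) = -2 + (s + l) = -2 + (l + s) = -2 + l + s)
U(g, d) = (d + g)/(4 + g)
Z = 7/(41580 + 3*√71) (Z = 7/((-15 + 3*√(-16 + 87)) + 41595) = 7/((-15 + 3*√71) + 41595) = 7/(41580 + 3*√71) ≈ 0.00016825)
U(-69, F(x, 10)) + Z = ((-2 + 10 - 9) - 69)/(4 - 69) + (32340/192099529 - 7*√71/576298587) = (-1 - 69)/(-65) + (32340/192099529 - 7*√71/576298587) = -1/65*(-70) + (32340/192099529 - 7*√71/576298587) = 14/13 + (32340/192099529 - 7*√71/576298587) = 2689813826/2497293877 - 7*√71/576298587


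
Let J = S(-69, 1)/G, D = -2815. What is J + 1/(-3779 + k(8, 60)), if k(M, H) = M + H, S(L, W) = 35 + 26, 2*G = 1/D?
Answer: -1274468731/3711 ≈ -3.4343e+5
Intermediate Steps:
G = -1/5630 (G = (½)/(-2815) = (½)*(-1/2815) = -1/5630 ≈ -0.00017762)
S(L, W) = 61
k(M, H) = H + M
J = -343430 (J = 61/(-1/5630) = 61*(-5630) = -343430)
J + 1/(-3779 + k(8, 60)) = -343430 + 1/(-3779 + (60 + 8)) = -343430 + 1/(-3779 + 68) = -343430 + 1/(-3711) = -343430 - 1/3711 = -1274468731/3711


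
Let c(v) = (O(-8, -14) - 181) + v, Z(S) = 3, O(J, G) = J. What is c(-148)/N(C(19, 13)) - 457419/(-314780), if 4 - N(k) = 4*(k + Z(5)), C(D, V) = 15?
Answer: 17148169/2675630 ≈ 6.4090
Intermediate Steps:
c(v) = -189 + v (c(v) = (-8 - 181) + v = -189 + v)
N(k) = -8 - 4*k (N(k) = 4 - 4*(k + 3) = 4 - 4*(3 + k) = 4 - (12 + 4*k) = 4 + (-12 - 4*k) = -8 - 4*k)
c(-148)/N(C(19, 13)) - 457419/(-314780) = (-189 - 148)/(-8 - 4*15) - 457419/(-314780) = -337/(-8 - 60) - 457419*(-1/314780) = -337/(-68) + 457419/314780 = -337*(-1/68) + 457419/314780 = 337/68 + 457419/314780 = 17148169/2675630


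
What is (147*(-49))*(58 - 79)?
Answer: 151263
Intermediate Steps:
(147*(-49))*(58 - 79) = -7203*(-21) = 151263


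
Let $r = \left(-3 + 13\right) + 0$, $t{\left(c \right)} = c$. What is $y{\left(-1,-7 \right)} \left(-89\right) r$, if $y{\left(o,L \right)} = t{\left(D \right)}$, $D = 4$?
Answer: $-3560$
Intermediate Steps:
$y{\left(o,L \right)} = 4$
$r = 10$ ($r = 10 + 0 = 10$)
$y{\left(-1,-7 \right)} \left(-89\right) r = 4 \left(-89\right) 10 = \left(-356\right) 10 = -3560$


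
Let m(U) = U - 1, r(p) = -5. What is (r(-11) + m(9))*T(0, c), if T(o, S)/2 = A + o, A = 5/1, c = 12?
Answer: 30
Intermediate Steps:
A = 5 (A = 5*1 = 5)
m(U) = -1 + U
T(o, S) = 10 + 2*o (T(o, S) = 2*(5 + o) = 10 + 2*o)
(r(-11) + m(9))*T(0, c) = (-5 + (-1 + 9))*(10 + 2*0) = (-5 + 8)*(10 + 0) = 3*10 = 30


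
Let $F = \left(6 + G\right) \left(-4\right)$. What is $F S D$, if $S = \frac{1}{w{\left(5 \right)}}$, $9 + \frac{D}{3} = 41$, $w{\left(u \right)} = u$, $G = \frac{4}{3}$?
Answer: $- \frac{2816}{5} \approx -563.2$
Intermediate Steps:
$G = \frac{4}{3}$ ($G = 4 \cdot \frac{1}{3} = \frac{4}{3} \approx 1.3333$)
$D = 96$ ($D = -27 + 3 \cdot 41 = -27 + 123 = 96$)
$S = \frac{1}{5} \approx 0.2$
$F = - \frac{88}{3}$ ($F = \left(6 + \frac{4}{3}\right) \left(-4\right) = \frac{22}{3} \left(-4\right) = - \frac{88}{3} \approx -29.333$)
$F S D = \left(- \frac{88}{3}\right) \frac{1}{5} \cdot 96 = \left(- \frac{88}{15}\right) 96 = - \frac{2816}{5}$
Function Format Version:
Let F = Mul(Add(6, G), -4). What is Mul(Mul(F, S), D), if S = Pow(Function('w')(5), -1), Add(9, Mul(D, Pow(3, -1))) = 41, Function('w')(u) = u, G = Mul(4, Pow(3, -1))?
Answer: Rational(-2816, 5) ≈ -563.20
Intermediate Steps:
G = Rational(4, 3) (G = Mul(4, Rational(1, 3)) = Rational(4, 3) ≈ 1.3333)
D = 96 (D = Add(-27, Mul(3, 41)) = Add(-27, 123) = 96)
S = Rational(1, 5) (S = Pow(5, -1) = Rational(1, 5) ≈ 0.20000)
F = Rational(-88, 3) (F = Mul(Add(6, Rational(4, 3)), -4) = Mul(Rational(22, 3), -4) = Rational(-88, 3) ≈ -29.333)
Mul(Mul(F, S), D) = Mul(Mul(Rational(-88, 3), Rational(1, 5)), 96) = Mul(Rational(-88, 15), 96) = Rational(-2816, 5)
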